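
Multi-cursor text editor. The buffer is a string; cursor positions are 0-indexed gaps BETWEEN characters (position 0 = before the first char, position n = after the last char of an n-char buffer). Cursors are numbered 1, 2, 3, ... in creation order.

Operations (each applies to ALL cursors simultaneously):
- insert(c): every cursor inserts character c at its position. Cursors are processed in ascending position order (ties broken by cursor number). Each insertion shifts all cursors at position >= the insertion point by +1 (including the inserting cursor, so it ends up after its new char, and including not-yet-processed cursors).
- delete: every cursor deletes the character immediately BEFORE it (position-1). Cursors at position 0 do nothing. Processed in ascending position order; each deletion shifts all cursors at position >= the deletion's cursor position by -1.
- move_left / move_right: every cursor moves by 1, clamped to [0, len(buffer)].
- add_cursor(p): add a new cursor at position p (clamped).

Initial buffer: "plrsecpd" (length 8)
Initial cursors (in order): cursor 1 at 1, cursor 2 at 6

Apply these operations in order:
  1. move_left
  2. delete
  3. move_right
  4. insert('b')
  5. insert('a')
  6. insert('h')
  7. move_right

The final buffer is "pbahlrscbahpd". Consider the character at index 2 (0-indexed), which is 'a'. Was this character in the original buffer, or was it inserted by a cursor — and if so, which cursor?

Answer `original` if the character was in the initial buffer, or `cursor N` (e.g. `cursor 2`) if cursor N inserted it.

Answer: cursor 1

Derivation:
After op 1 (move_left): buffer="plrsecpd" (len 8), cursors c1@0 c2@5, authorship ........
After op 2 (delete): buffer="plrscpd" (len 7), cursors c1@0 c2@4, authorship .......
After op 3 (move_right): buffer="plrscpd" (len 7), cursors c1@1 c2@5, authorship .......
After op 4 (insert('b')): buffer="pblrscbpd" (len 9), cursors c1@2 c2@7, authorship .1....2..
After op 5 (insert('a')): buffer="pbalrscbapd" (len 11), cursors c1@3 c2@9, authorship .11....22..
After op 6 (insert('h')): buffer="pbahlrscbahpd" (len 13), cursors c1@4 c2@11, authorship .111....222..
After op 7 (move_right): buffer="pbahlrscbahpd" (len 13), cursors c1@5 c2@12, authorship .111....222..
Authorship (.=original, N=cursor N): . 1 1 1 . . . . 2 2 2 . .
Index 2: author = 1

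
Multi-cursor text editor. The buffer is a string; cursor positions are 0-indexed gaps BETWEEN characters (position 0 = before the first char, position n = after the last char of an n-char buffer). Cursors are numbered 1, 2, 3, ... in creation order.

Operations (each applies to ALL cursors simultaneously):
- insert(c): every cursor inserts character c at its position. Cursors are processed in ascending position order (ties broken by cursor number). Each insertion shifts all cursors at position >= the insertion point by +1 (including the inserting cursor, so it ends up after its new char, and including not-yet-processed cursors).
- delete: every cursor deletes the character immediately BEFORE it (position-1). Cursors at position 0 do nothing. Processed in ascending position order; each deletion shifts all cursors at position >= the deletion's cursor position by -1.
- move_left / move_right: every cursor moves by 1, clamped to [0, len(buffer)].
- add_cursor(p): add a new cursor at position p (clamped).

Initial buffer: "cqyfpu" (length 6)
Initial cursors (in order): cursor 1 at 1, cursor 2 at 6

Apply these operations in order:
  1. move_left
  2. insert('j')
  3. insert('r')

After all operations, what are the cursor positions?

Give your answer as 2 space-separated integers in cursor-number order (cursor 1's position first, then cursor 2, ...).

After op 1 (move_left): buffer="cqyfpu" (len 6), cursors c1@0 c2@5, authorship ......
After op 2 (insert('j')): buffer="jcqyfpju" (len 8), cursors c1@1 c2@7, authorship 1.....2.
After op 3 (insert('r')): buffer="jrcqyfpjru" (len 10), cursors c1@2 c2@9, authorship 11.....22.

Answer: 2 9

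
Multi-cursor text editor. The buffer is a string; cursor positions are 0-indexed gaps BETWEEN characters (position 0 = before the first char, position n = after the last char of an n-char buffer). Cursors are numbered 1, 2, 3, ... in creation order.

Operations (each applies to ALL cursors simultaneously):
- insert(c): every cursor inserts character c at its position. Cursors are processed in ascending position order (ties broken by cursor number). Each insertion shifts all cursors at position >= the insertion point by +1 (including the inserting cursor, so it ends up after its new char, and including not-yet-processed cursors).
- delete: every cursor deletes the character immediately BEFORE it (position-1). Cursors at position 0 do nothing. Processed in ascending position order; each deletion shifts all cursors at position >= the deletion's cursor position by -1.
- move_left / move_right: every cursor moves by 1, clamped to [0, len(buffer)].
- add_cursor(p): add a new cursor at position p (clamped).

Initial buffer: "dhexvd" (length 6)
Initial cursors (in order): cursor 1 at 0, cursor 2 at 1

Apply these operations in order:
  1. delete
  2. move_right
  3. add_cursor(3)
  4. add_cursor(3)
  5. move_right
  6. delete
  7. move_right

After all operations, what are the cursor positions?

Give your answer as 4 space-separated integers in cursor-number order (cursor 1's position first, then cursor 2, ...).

After op 1 (delete): buffer="hexvd" (len 5), cursors c1@0 c2@0, authorship .....
After op 2 (move_right): buffer="hexvd" (len 5), cursors c1@1 c2@1, authorship .....
After op 3 (add_cursor(3)): buffer="hexvd" (len 5), cursors c1@1 c2@1 c3@3, authorship .....
After op 4 (add_cursor(3)): buffer="hexvd" (len 5), cursors c1@1 c2@1 c3@3 c4@3, authorship .....
After op 5 (move_right): buffer="hexvd" (len 5), cursors c1@2 c2@2 c3@4 c4@4, authorship .....
After op 6 (delete): buffer="d" (len 1), cursors c1@0 c2@0 c3@0 c4@0, authorship .
After op 7 (move_right): buffer="d" (len 1), cursors c1@1 c2@1 c3@1 c4@1, authorship .

Answer: 1 1 1 1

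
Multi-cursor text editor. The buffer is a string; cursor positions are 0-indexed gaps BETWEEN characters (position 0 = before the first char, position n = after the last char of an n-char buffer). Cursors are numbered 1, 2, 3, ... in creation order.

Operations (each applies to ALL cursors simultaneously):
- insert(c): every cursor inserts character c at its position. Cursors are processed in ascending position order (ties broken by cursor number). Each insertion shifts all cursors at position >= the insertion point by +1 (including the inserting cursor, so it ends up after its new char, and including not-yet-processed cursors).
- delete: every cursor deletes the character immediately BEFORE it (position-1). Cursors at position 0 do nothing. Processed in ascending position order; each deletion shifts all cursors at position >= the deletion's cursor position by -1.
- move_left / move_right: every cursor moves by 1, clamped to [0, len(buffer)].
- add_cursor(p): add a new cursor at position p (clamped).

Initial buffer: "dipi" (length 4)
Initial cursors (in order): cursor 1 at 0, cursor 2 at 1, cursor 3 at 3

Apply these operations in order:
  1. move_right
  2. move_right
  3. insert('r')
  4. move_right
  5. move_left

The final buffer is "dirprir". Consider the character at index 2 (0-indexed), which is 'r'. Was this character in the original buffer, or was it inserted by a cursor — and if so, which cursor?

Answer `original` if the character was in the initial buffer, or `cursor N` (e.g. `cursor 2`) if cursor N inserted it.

Answer: cursor 1

Derivation:
After op 1 (move_right): buffer="dipi" (len 4), cursors c1@1 c2@2 c3@4, authorship ....
After op 2 (move_right): buffer="dipi" (len 4), cursors c1@2 c2@3 c3@4, authorship ....
After op 3 (insert('r')): buffer="dirprir" (len 7), cursors c1@3 c2@5 c3@7, authorship ..1.2.3
After op 4 (move_right): buffer="dirprir" (len 7), cursors c1@4 c2@6 c3@7, authorship ..1.2.3
After op 5 (move_left): buffer="dirprir" (len 7), cursors c1@3 c2@5 c3@6, authorship ..1.2.3
Authorship (.=original, N=cursor N): . . 1 . 2 . 3
Index 2: author = 1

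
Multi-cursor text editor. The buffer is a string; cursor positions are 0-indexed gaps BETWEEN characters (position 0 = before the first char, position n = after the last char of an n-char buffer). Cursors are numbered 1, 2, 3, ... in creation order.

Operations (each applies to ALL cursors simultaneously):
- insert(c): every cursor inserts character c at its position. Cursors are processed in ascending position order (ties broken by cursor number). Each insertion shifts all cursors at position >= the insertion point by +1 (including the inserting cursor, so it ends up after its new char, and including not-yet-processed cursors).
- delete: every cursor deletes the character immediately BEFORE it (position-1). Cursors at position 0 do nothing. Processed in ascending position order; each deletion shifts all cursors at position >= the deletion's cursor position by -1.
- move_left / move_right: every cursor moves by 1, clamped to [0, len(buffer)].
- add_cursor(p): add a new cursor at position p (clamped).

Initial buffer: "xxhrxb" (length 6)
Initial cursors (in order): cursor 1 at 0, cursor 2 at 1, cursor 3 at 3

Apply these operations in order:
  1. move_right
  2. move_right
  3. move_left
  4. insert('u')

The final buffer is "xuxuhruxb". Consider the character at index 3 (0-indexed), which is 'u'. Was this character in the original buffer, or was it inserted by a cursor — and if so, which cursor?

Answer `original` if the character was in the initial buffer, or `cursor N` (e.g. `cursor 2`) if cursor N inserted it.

Answer: cursor 2

Derivation:
After op 1 (move_right): buffer="xxhrxb" (len 6), cursors c1@1 c2@2 c3@4, authorship ......
After op 2 (move_right): buffer="xxhrxb" (len 6), cursors c1@2 c2@3 c3@5, authorship ......
After op 3 (move_left): buffer="xxhrxb" (len 6), cursors c1@1 c2@2 c3@4, authorship ......
After op 4 (insert('u')): buffer="xuxuhruxb" (len 9), cursors c1@2 c2@4 c3@7, authorship .1.2..3..
Authorship (.=original, N=cursor N): . 1 . 2 . . 3 . .
Index 3: author = 2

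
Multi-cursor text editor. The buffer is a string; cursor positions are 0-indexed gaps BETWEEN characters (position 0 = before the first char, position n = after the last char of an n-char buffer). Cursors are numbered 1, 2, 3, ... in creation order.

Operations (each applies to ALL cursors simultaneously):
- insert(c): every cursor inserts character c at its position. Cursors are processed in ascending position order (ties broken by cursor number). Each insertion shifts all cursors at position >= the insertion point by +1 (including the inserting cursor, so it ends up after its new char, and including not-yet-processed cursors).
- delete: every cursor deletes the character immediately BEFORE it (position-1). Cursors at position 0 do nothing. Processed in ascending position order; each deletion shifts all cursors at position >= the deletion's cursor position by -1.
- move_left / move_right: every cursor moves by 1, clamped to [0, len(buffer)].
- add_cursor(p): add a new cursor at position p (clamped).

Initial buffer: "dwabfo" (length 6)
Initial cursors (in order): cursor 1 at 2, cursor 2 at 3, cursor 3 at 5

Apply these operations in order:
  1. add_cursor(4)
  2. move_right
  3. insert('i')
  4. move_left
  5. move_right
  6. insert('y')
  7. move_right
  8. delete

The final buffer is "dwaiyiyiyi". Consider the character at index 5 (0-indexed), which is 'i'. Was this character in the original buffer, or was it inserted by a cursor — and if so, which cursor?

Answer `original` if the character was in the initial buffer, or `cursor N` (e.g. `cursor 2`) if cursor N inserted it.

After op 1 (add_cursor(4)): buffer="dwabfo" (len 6), cursors c1@2 c2@3 c4@4 c3@5, authorship ......
After op 2 (move_right): buffer="dwabfo" (len 6), cursors c1@3 c2@4 c4@5 c3@6, authorship ......
After op 3 (insert('i')): buffer="dwaibifioi" (len 10), cursors c1@4 c2@6 c4@8 c3@10, authorship ...1.2.4.3
After op 4 (move_left): buffer="dwaibifioi" (len 10), cursors c1@3 c2@5 c4@7 c3@9, authorship ...1.2.4.3
After op 5 (move_right): buffer="dwaibifioi" (len 10), cursors c1@4 c2@6 c4@8 c3@10, authorship ...1.2.4.3
After op 6 (insert('y')): buffer="dwaiybiyfiyoiy" (len 14), cursors c1@5 c2@8 c4@11 c3@14, authorship ...11.22.44.33
After op 7 (move_right): buffer="dwaiybiyfiyoiy" (len 14), cursors c1@6 c2@9 c4@12 c3@14, authorship ...11.22.44.33
After op 8 (delete): buffer="dwaiyiyiyi" (len 10), cursors c1@5 c2@7 c4@9 c3@10, authorship ...1122443
Authorship (.=original, N=cursor N): . . . 1 1 2 2 4 4 3
Index 5: author = 2

Answer: cursor 2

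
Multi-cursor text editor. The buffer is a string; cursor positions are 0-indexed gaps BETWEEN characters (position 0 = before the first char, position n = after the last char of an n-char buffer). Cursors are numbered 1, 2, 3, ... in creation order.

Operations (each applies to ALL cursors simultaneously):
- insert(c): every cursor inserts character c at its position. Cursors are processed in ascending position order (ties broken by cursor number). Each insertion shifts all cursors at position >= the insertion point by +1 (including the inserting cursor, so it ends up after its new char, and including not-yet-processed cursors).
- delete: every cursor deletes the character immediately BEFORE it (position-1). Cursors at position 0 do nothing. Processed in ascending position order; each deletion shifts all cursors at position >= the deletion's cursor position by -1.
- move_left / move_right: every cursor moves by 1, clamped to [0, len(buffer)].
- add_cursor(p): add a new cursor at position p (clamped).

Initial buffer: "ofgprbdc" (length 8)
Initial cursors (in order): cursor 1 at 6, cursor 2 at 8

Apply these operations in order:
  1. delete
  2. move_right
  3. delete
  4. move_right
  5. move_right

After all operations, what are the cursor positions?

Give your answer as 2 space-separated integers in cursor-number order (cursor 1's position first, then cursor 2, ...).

Answer: 4 4

Derivation:
After op 1 (delete): buffer="ofgprd" (len 6), cursors c1@5 c2@6, authorship ......
After op 2 (move_right): buffer="ofgprd" (len 6), cursors c1@6 c2@6, authorship ......
After op 3 (delete): buffer="ofgp" (len 4), cursors c1@4 c2@4, authorship ....
After op 4 (move_right): buffer="ofgp" (len 4), cursors c1@4 c2@4, authorship ....
After op 5 (move_right): buffer="ofgp" (len 4), cursors c1@4 c2@4, authorship ....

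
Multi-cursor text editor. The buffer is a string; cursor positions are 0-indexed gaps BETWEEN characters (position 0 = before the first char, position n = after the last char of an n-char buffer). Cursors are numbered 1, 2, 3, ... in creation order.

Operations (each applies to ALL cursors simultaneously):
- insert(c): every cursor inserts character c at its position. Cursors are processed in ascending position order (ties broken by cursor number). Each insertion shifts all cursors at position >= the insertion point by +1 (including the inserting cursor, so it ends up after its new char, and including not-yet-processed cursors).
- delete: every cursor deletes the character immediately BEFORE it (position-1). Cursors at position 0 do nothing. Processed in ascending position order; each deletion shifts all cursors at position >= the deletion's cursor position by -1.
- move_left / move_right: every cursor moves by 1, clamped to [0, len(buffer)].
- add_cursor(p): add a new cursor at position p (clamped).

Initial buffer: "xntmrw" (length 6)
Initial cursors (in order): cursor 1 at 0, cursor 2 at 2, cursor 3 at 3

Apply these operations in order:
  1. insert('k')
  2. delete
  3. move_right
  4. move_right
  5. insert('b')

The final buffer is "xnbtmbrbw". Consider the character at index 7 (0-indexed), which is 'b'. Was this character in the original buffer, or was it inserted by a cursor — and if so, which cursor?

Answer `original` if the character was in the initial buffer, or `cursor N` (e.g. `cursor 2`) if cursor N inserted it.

Answer: cursor 3

Derivation:
After op 1 (insert('k')): buffer="kxnktkmrw" (len 9), cursors c1@1 c2@4 c3@6, authorship 1..2.3...
After op 2 (delete): buffer="xntmrw" (len 6), cursors c1@0 c2@2 c3@3, authorship ......
After op 3 (move_right): buffer="xntmrw" (len 6), cursors c1@1 c2@3 c3@4, authorship ......
After op 4 (move_right): buffer="xntmrw" (len 6), cursors c1@2 c2@4 c3@5, authorship ......
After op 5 (insert('b')): buffer="xnbtmbrbw" (len 9), cursors c1@3 c2@6 c3@8, authorship ..1..2.3.
Authorship (.=original, N=cursor N): . . 1 . . 2 . 3 .
Index 7: author = 3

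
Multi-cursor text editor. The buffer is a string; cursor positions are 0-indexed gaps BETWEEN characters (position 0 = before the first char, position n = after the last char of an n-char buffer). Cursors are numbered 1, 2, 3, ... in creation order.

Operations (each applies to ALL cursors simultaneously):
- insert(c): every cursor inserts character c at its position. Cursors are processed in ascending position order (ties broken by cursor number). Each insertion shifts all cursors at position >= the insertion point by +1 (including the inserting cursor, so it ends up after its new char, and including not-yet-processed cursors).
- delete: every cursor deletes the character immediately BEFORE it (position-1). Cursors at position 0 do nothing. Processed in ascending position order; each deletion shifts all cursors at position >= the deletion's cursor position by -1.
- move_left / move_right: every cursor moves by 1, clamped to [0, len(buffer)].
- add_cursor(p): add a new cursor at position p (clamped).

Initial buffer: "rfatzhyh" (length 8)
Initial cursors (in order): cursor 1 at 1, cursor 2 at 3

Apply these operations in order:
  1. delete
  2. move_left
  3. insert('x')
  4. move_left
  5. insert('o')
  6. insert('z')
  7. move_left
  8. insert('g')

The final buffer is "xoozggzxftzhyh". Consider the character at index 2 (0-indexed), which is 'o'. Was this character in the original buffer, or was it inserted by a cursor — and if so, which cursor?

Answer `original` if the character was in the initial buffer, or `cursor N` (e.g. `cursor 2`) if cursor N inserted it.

After op 1 (delete): buffer="ftzhyh" (len 6), cursors c1@0 c2@1, authorship ......
After op 2 (move_left): buffer="ftzhyh" (len 6), cursors c1@0 c2@0, authorship ......
After op 3 (insert('x')): buffer="xxftzhyh" (len 8), cursors c1@2 c2@2, authorship 12......
After op 4 (move_left): buffer="xxftzhyh" (len 8), cursors c1@1 c2@1, authorship 12......
After op 5 (insert('o')): buffer="xooxftzhyh" (len 10), cursors c1@3 c2@3, authorship 1122......
After op 6 (insert('z')): buffer="xoozzxftzhyh" (len 12), cursors c1@5 c2@5, authorship 112122......
After op 7 (move_left): buffer="xoozzxftzhyh" (len 12), cursors c1@4 c2@4, authorship 112122......
After op 8 (insert('g')): buffer="xoozggzxftzhyh" (len 14), cursors c1@6 c2@6, authorship 11211222......
Authorship (.=original, N=cursor N): 1 1 2 1 1 2 2 2 . . . . . .
Index 2: author = 2

Answer: cursor 2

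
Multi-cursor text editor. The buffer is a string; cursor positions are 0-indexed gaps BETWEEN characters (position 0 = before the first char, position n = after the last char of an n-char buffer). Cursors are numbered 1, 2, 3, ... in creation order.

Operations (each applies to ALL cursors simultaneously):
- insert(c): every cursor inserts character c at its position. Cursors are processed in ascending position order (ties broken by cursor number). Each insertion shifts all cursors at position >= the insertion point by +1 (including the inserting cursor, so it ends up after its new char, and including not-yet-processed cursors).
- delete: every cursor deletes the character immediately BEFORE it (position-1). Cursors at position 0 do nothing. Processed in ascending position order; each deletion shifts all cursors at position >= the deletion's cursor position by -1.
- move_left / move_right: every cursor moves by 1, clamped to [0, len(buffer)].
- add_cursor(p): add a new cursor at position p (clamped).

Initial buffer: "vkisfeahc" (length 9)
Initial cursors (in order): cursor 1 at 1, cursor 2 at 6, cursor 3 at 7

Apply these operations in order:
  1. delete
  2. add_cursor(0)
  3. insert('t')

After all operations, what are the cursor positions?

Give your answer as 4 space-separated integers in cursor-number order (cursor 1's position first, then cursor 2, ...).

Answer: 2 8 8 2

Derivation:
After op 1 (delete): buffer="kisfhc" (len 6), cursors c1@0 c2@4 c3@4, authorship ......
After op 2 (add_cursor(0)): buffer="kisfhc" (len 6), cursors c1@0 c4@0 c2@4 c3@4, authorship ......
After op 3 (insert('t')): buffer="ttkisftthc" (len 10), cursors c1@2 c4@2 c2@8 c3@8, authorship 14....23..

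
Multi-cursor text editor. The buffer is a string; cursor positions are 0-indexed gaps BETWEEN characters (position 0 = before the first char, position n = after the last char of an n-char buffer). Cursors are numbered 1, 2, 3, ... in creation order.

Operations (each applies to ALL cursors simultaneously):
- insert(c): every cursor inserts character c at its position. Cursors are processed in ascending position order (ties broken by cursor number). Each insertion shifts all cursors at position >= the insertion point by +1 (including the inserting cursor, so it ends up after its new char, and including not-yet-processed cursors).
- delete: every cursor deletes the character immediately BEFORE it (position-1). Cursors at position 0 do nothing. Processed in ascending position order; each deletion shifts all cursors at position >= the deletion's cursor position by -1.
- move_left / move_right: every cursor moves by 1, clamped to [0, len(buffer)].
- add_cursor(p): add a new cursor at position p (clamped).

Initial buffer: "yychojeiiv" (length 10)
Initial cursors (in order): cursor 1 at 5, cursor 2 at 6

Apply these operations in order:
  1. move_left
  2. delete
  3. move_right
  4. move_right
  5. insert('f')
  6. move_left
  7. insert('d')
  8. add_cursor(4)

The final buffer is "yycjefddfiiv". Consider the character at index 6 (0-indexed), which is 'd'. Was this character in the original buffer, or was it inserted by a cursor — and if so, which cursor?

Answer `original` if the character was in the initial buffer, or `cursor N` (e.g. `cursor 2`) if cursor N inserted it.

Answer: cursor 1

Derivation:
After op 1 (move_left): buffer="yychojeiiv" (len 10), cursors c1@4 c2@5, authorship ..........
After op 2 (delete): buffer="yycjeiiv" (len 8), cursors c1@3 c2@3, authorship ........
After op 3 (move_right): buffer="yycjeiiv" (len 8), cursors c1@4 c2@4, authorship ........
After op 4 (move_right): buffer="yycjeiiv" (len 8), cursors c1@5 c2@5, authorship ........
After op 5 (insert('f')): buffer="yycjeffiiv" (len 10), cursors c1@7 c2@7, authorship .....12...
After op 6 (move_left): buffer="yycjeffiiv" (len 10), cursors c1@6 c2@6, authorship .....12...
After op 7 (insert('d')): buffer="yycjefddfiiv" (len 12), cursors c1@8 c2@8, authorship .....1122...
After op 8 (add_cursor(4)): buffer="yycjefddfiiv" (len 12), cursors c3@4 c1@8 c2@8, authorship .....1122...
Authorship (.=original, N=cursor N): . . . . . 1 1 2 2 . . .
Index 6: author = 1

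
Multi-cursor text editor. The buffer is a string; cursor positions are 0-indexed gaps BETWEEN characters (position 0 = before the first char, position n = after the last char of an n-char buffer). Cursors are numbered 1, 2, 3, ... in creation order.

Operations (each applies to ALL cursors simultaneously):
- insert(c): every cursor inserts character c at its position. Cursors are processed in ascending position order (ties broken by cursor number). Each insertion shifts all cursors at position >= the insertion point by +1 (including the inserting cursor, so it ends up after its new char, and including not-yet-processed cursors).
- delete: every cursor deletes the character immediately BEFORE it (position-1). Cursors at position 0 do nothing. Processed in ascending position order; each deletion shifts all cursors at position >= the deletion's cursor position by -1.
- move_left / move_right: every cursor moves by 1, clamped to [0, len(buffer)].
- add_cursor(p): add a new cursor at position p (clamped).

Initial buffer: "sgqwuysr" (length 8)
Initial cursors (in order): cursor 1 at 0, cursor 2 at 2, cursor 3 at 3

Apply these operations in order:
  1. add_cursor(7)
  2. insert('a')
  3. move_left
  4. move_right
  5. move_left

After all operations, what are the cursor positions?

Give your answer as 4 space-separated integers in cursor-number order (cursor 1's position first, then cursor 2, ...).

After op 1 (add_cursor(7)): buffer="sgqwuysr" (len 8), cursors c1@0 c2@2 c3@3 c4@7, authorship ........
After op 2 (insert('a')): buffer="asgaqawuysar" (len 12), cursors c1@1 c2@4 c3@6 c4@11, authorship 1..2.3....4.
After op 3 (move_left): buffer="asgaqawuysar" (len 12), cursors c1@0 c2@3 c3@5 c4@10, authorship 1..2.3....4.
After op 4 (move_right): buffer="asgaqawuysar" (len 12), cursors c1@1 c2@4 c3@6 c4@11, authorship 1..2.3....4.
After op 5 (move_left): buffer="asgaqawuysar" (len 12), cursors c1@0 c2@3 c3@5 c4@10, authorship 1..2.3....4.

Answer: 0 3 5 10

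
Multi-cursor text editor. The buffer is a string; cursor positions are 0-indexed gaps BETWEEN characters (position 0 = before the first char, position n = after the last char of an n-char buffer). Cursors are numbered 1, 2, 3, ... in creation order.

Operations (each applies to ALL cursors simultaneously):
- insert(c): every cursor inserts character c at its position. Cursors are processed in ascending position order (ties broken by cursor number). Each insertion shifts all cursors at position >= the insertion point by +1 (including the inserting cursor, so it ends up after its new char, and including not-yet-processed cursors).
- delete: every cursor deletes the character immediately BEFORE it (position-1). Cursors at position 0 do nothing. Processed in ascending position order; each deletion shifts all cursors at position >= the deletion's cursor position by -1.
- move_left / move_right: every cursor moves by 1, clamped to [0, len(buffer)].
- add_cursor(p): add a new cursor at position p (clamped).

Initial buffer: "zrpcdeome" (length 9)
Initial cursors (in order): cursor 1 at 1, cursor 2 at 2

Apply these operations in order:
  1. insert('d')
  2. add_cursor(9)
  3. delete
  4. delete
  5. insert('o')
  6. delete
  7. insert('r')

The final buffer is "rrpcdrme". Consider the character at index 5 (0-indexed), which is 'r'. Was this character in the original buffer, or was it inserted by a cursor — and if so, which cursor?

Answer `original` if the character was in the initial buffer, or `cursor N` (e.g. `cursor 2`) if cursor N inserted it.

Answer: cursor 3

Derivation:
After op 1 (insert('d')): buffer="zdrdpcdeome" (len 11), cursors c1@2 c2@4, authorship .1.2.......
After op 2 (add_cursor(9)): buffer="zdrdpcdeome" (len 11), cursors c1@2 c2@4 c3@9, authorship .1.2.......
After op 3 (delete): buffer="zrpcdeme" (len 8), cursors c1@1 c2@2 c3@6, authorship ........
After op 4 (delete): buffer="pcdme" (len 5), cursors c1@0 c2@0 c3@3, authorship .....
After op 5 (insert('o')): buffer="oopcdome" (len 8), cursors c1@2 c2@2 c3@6, authorship 12...3..
After op 6 (delete): buffer="pcdme" (len 5), cursors c1@0 c2@0 c3@3, authorship .....
After op 7 (insert('r')): buffer="rrpcdrme" (len 8), cursors c1@2 c2@2 c3@6, authorship 12...3..
Authorship (.=original, N=cursor N): 1 2 . . . 3 . .
Index 5: author = 3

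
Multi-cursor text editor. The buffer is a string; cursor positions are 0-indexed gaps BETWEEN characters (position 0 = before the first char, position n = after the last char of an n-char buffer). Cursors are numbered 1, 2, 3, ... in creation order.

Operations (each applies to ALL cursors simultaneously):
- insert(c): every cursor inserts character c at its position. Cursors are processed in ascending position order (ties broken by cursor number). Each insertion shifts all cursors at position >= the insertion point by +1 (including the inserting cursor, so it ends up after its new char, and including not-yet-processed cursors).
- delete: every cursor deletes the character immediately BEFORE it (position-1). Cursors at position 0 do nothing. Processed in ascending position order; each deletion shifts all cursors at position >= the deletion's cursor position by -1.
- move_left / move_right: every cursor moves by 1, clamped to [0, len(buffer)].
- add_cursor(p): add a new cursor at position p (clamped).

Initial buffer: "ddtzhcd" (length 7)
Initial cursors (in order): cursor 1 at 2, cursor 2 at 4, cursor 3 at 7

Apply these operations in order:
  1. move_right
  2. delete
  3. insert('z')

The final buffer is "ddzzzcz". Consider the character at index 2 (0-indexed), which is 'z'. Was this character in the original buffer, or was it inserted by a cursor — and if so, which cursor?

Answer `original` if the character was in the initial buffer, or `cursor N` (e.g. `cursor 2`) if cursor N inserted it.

Answer: cursor 1

Derivation:
After op 1 (move_right): buffer="ddtzhcd" (len 7), cursors c1@3 c2@5 c3@7, authorship .......
After op 2 (delete): buffer="ddzc" (len 4), cursors c1@2 c2@3 c3@4, authorship ....
After op 3 (insert('z')): buffer="ddzzzcz" (len 7), cursors c1@3 c2@5 c3@7, authorship ..1.2.3
Authorship (.=original, N=cursor N): . . 1 . 2 . 3
Index 2: author = 1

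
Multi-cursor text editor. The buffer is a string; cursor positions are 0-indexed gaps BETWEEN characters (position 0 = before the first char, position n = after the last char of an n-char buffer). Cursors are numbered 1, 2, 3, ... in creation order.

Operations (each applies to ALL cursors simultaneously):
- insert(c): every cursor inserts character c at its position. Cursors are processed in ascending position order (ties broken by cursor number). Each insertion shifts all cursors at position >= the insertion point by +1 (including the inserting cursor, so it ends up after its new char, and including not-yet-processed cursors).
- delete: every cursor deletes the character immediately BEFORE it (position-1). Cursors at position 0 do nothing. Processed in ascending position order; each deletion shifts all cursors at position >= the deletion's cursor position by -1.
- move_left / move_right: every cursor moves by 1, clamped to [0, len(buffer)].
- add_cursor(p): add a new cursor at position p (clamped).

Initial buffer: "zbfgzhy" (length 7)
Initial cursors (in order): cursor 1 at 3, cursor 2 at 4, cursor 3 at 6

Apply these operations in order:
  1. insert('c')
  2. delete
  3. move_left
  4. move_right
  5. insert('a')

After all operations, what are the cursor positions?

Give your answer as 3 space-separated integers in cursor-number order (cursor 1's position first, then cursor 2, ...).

After op 1 (insert('c')): buffer="zbfcgczhcy" (len 10), cursors c1@4 c2@6 c3@9, authorship ...1.2..3.
After op 2 (delete): buffer="zbfgzhy" (len 7), cursors c1@3 c2@4 c3@6, authorship .......
After op 3 (move_left): buffer="zbfgzhy" (len 7), cursors c1@2 c2@3 c3@5, authorship .......
After op 4 (move_right): buffer="zbfgzhy" (len 7), cursors c1@3 c2@4 c3@6, authorship .......
After op 5 (insert('a')): buffer="zbfagazhay" (len 10), cursors c1@4 c2@6 c3@9, authorship ...1.2..3.

Answer: 4 6 9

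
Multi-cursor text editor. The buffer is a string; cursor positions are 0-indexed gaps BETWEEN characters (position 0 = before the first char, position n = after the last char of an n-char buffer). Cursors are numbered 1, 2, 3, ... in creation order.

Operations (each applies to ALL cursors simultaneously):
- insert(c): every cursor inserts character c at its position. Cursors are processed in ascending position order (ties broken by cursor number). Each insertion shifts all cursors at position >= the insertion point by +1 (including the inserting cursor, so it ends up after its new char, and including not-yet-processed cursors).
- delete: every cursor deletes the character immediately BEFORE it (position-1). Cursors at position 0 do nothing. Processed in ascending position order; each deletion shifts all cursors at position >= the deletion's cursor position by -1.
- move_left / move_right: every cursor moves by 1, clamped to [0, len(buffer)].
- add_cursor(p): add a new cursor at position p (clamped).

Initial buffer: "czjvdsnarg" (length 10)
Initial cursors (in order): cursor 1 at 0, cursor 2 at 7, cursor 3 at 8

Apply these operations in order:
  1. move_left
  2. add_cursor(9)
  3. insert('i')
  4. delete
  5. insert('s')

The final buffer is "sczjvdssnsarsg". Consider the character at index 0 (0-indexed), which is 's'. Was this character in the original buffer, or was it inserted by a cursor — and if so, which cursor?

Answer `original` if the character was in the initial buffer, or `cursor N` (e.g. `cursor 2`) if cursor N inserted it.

After op 1 (move_left): buffer="czjvdsnarg" (len 10), cursors c1@0 c2@6 c3@7, authorship ..........
After op 2 (add_cursor(9)): buffer="czjvdsnarg" (len 10), cursors c1@0 c2@6 c3@7 c4@9, authorship ..........
After op 3 (insert('i')): buffer="iczjvdsiniarig" (len 14), cursors c1@1 c2@8 c3@10 c4@13, authorship 1......2.3..4.
After op 4 (delete): buffer="czjvdsnarg" (len 10), cursors c1@0 c2@6 c3@7 c4@9, authorship ..........
After op 5 (insert('s')): buffer="sczjvdssnsarsg" (len 14), cursors c1@1 c2@8 c3@10 c4@13, authorship 1......2.3..4.
Authorship (.=original, N=cursor N): 1 . . . . . . 2 . 3 . . 4 .
Index 0: author = 1

Answer: cursor 1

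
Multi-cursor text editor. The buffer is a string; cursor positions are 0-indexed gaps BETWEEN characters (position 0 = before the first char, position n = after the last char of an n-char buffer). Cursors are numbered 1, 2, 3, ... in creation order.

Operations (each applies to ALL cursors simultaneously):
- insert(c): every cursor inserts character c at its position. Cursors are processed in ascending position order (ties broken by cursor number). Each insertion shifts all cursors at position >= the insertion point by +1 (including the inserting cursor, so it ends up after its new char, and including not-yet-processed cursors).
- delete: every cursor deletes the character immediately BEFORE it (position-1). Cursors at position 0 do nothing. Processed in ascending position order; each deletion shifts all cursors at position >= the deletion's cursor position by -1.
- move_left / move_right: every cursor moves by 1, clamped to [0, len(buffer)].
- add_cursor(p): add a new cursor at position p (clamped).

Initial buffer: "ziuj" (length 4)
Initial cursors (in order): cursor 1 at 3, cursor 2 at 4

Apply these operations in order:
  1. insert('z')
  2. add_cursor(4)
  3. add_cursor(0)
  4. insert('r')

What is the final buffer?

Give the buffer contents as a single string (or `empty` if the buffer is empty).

After op 1 (insert('z')): buffer="ziuzjz" (len 6), cursors c1@4 c2@6, authorship ...1.2
After op 2 (add_cursor(4)): buffer="ziuzjz" (len 6), cursors c1@4 c3@4 c2@6, authorship ...1.2
After op 3 (add_cursor(0)): buffer="ziuzjz" (len 6), cursors c4@0 c1@4 c3@4 c2@6, authorship ...1.2
After op 4 (insert('r')): buffer="rziuzrrjzr" (len 10), cursors c4@1 c1@7 c3@7 c2@10, authorship 4...113.22

Answer: rziuzrrjzr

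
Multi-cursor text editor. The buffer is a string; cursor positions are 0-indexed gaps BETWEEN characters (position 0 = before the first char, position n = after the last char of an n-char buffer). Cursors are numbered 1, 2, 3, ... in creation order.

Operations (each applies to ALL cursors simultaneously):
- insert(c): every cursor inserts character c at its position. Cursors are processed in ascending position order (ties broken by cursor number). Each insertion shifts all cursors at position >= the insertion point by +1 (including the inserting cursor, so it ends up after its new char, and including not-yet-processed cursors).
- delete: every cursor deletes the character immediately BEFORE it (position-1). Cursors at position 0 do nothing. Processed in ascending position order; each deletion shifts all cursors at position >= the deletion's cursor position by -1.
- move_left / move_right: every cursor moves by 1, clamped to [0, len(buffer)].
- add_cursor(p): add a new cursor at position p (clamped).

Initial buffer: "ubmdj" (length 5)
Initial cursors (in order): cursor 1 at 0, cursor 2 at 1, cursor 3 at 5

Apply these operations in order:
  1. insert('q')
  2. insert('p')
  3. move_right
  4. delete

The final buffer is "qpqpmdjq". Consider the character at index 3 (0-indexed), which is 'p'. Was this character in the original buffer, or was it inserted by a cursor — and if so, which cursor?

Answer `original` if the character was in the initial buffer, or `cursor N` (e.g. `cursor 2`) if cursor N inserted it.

After op 1 (insert('q')): buffer="quqbmdjq" (len 8), cursors c1@1 c2@3 c3@8, authorship 1.2....3
After op 2 (insert('p')): buffer="qpuqpbmdjqp" (len 11), cursors c1@2 c2@5 c3@11, authorship 11.22....33
After op 3 (move_right): buffer="qpuqpbmdjqp" (len 11), cursors c1@3 c2@6 c3@11, authorship 11.22....33
After op 4 (delete): buffer="qpqpmdjq" (len 8), cursors c1@2 c2@4 c3@8, authorship 1122...3
Authorship (.=original, N=cursor N): 1 1 2 2 . . . 3
Index 3: author = 2

Answer: cursor 2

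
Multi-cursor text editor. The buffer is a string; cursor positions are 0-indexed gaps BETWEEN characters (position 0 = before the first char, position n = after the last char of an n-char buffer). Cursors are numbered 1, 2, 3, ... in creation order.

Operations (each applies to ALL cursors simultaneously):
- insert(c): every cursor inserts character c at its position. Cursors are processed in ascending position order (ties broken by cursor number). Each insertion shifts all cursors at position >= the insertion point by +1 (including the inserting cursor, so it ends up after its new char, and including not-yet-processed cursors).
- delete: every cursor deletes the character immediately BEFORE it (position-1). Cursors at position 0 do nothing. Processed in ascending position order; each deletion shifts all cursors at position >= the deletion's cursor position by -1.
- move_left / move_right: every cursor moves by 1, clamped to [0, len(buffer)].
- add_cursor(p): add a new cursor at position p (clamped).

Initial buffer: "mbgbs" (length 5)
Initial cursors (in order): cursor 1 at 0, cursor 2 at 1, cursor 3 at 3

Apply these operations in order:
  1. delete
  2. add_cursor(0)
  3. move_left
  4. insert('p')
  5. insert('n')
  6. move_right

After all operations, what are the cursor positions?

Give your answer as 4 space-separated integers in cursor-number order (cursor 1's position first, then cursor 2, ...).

After op 1 (delete): buffer="bbs" (len 3), cursors c1@0 c2@0 c3@1, authorship ...
After op 2 (add_cursor(0)): buffer="bbs" (len 3), cursors c1@0 c2@0 c4@0 c3@1, authorship ...
After op 3 (move_left): buffer="bbs" (len 3), cursors c1@0 c2@0 c3@0 c4@0, authorship ...
After op 4 (insert('p')): buffer="ppppbbs" (len 7), cursors c1@4 c2@4 c3@4 c4@4, authorship 1234...
After op 5 (insert('n')): buffer="ppppnnnnbbs" (len 11), cursors c1@8 c2@8 c3@8 c4@8, authorship 12341234...
After op 6 (move_right): buffer="ppppnnnnbbs" (len 11), cursors c1@9 c2@9 c3@9 c4@9, authorship 12341234...

Answer: 9 9 9 9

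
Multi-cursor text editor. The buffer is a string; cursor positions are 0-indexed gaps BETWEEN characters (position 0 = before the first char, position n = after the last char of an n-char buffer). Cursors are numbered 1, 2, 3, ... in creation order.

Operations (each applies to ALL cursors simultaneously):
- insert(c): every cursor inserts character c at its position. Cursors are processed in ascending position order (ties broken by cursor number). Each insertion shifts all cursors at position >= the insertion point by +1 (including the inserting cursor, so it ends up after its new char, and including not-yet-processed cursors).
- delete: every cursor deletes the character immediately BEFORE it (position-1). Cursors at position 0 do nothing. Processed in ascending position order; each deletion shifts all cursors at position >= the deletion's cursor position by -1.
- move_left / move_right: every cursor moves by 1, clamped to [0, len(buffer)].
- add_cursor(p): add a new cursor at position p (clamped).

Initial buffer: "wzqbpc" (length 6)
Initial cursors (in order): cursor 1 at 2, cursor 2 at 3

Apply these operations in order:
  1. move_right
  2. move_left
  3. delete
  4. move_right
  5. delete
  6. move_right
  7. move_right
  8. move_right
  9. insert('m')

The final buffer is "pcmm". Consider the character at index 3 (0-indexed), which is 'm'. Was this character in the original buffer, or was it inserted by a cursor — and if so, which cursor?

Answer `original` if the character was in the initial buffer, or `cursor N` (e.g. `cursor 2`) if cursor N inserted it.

Answer: cursor 2

Derivation:
After op 1 (move_right): buffer="wzqbpc" (len 6), cursors c1@3 c2@4, authorship ......
After op 2 (move_left): buffer="wzqbpc" (len 6), cursors c1@2 c2@3, authorship ......
After op 3 (delete): buffer="wbpc" (len 4), cursors c1@1 c2@1, authorship ....
After op 4 (move_right): buffer="wbpc" (len 4), cursors c1@2 c2@2, authorship ....
After op 5 (delete): buffer="pc" (len 2), cursors c1@0 c2@0, authorship ..
After op 6 (move_right): buffer="pc" (len 2), cursors c1@1 c2@1, authorship ..
After op 7 (move_right): buffer="pc" (len 2), cursors c1@2 c2@2, authorship ..
After op 8 (move_right): buffer="pc" (len 2), cursors c1@2 c2@2, authorship ..
After op 9 (insert('m')): buffer="pcmm" (len 4), cursors c1@4 c2@4, authorship ..12
Authorship (.=original, N=cursor N): . . 1 2
Index 3: author = 2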